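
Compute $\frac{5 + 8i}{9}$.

Divisor is real, so divide each part by 9:
= 5/9 + (8/9)i


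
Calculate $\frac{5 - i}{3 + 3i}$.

Multiply numerator and denominator by conjugate (3 - 3i):
= (5 - i)(3 - 3i) / (3^2 + 3^2)
= (12 - 18i) / 18
Divide through by 6: (2 - 3i) / 3
= 2/3 - i


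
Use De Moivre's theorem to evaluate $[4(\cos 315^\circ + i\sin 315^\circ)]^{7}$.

By De Moivre: z^n = r^n(cos(nθ) + i sin(nθ))
= 4^7(cos(7*315°) + i sin(7*315°))
= 16384(cos 45° + i sin 45°)
= 8192*sqrt(2) + 8192*sqrt(2)i


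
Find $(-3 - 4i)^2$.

(a + bi)^2 = a^2 - b^2 + 2abi
= (-3)^2 - (-4)^2 + 2*(-3)*(-4)i
= -7 + 24i


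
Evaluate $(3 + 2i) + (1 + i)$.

(3 + 1) + (2 + 1)i = 4 + 3i


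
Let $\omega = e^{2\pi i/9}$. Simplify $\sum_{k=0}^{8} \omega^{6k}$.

Let ζ = ω^6 = e^(2πi·6/9). Since 9 ∤ 6, ζ ≠ 1.
Sum = Σ_{k=0}^{8} ζ^k = (ζ^9 - 1)/(ζ - 1) = (ω^{6·9} - 1)/(ζ - 1) = (1 - 1)/(ζ - 1) = 0


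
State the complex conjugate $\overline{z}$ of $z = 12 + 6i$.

If z = a + bi, then conjugate(z) = a - bi
conjugate(12 + 6i) = 12 - 6i


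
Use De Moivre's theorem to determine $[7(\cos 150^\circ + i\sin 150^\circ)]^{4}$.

By De Moivre: z^n = r^n(cos(nθ) + i sin(nθ))
= 7^4(cos(4*150°) + i sin(4*150°))
= 2401(cos 240° + i sin 240°)
= -2401/2 - (2401*sqrt(3)/2)i


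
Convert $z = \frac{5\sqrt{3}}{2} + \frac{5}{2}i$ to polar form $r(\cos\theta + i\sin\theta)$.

r = |z| = sqrt(a^2 + b^2) = sqrt((5*sqrt(3)/2)^2 + (5/2)^2) = sqrt(75/4 + 25/4) = sqrt(25) = 5
θ = arctan(b/a) = arctan(2.5/4.3301) (quadrant-adjusted) = 30°
z = 5(cos 30° + i sin 30°)


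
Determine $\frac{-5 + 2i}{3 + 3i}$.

Multiply numerator and denominator by conjugate (3 - 3i):
= (-5 + 2i)(3 - 3i) / (3^2 + 3^2)
= (-9 + 21i) / 18
Divide through by 3: (-3 + 7i) / 6
= -1/2 + (7/6)i


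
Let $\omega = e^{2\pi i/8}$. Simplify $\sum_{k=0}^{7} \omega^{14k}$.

Let ζ = ω^14 = e^(2πi·14/8). Since 8 ∤ 14, ζ ≠ 1.
Sum = Σ_{k=0}^{7} ζ^k = (ζ^8 - 1)/(ζ - 1) = (ω^{14·8} - 1)/(ζ - 1) = (1 - 1)/(ζ - 1) = 0


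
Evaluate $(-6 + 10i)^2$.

(a + bi)^2 = a^2 - b^2 + 2abi
= (-6)^2 - 10^2 + 2*(-6)*10i
= -64 - 120i


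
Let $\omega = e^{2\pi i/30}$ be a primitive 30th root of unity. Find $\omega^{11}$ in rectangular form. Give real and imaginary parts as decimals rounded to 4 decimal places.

ω^11 = e^(2πi·11/30) = e^(i·11π/15)
= cos(11π/15) + i sin(11π/15)
= -0.6691 + 0.7431i


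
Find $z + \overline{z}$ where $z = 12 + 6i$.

z + conjugate(z) = (a + bi) + (a - bi) = 2a
= 2 * 12 = 24


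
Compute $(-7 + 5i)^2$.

(a + bi)^2 = a^2 - b^2 + 2abi
= (-7)^2 - 5^2 + 2*(-7)*5i
= 24 - 70i


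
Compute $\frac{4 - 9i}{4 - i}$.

Multiply numerator and denominator by conjugate (4 + i):
= (4 - 9i)(4 + i) / (4^2 + (-1)^2)
= (25 - 32i) / 17
= 25/17 - (32/17)i


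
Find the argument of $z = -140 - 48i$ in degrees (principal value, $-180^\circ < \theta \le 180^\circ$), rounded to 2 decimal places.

θ = arctan(b/a) = arctan(-48/-140) (quadrant-adjusted) = -161.08°


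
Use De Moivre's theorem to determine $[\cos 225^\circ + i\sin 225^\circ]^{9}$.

By De Moivre: z^n = r^n(cos(nθ) + i sin(nθ))
= 1^9(cos(9*225°) + i sin(9*225°))
= 1(cos 225° + i sin 225°)
= -sqrt(2)/2 - (sqrt(2)/2)i


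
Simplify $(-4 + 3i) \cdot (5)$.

(a1*a2 - b1*b2) + (a1*b2 + b1*a2)i
= (-20 - 0) + (0 + 15)i
= -20 + 15i


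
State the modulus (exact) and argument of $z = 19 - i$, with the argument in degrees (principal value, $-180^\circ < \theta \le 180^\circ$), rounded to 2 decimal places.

|z| = sqrt(19^2 + (-1)^2) = sqrt(362)
arg(z) = arctan(b/a) = arctan(-1/19) (quadrant-adjusted) = -3.01°


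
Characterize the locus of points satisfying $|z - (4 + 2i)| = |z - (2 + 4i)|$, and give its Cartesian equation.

|z - z1| = |z - z2| means z is equidistant from z1 and z2,
i.e. the perpendicular bisector of the segment from (4, 2) to (2, 4) (midpoint (3, 3)).
With z = x + yi, square both sides:
(x - 4)^2 + (y - 2)^2 = (x - 2)^2 + (y - 4)^2
The x^2 and y^2 terms cancel: -4x + 4y = 20 - 20 = 0
Simplify: x - y = 0
Locus: Perpendicular bisector of the segment from (4, 2) to (2, 4): the line x - y = 0


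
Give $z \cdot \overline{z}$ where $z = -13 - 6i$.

z * conjugate(z) = |z|^2 = a^2 + b^2
= (-13)^2 + (-6)^2 = 205


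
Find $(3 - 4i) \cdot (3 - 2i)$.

(a1*a2 - b1*b2) + (a1*b2 + b1*a2)i
= (9 - 8) + (-6 + (-12))i
= 1 - 18i


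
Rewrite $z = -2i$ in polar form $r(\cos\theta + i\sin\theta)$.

r = |z| = sqrt(a^2 + b^2) = sqrt((0)^2 + (-2)^2) = sqrt(0 + 4) = sqrt(4) = 2
a = 0 and b < 0, so z lies on the negative imaginary axis: θ = 270°
z = 2(cos 270° + i sin 270°)


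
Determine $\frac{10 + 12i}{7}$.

Divisor is real, so divide each part by 7:
= 10/7 + (12/7)i


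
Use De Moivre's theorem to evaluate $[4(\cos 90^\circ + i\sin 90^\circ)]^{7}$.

By De Moivre: z^n = r^n(cos(nθ) + i sin(nθ))
= 4^7(cos(7*90°) + i sin(7*90°))
= 16384(cos 270° + i sin 270°)
= -16384i


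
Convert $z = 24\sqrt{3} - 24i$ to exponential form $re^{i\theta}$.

r = |z| = sqrt((24*sqrt(3))^2 + (-24)^2) = sqrt(1728 + 576) = sqrt(2304) = 48
θ = arctan(b/a) = arctan(-24/41.5692) (quadrant-adjusted) = -30° = -π/6
z = 48e^(-i*π/6)


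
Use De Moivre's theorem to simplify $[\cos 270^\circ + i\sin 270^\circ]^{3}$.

By De Moivre: z^n = r^n(cos(nθ) + i sin(nθ))
= 1^3(cos(3*270°) + i sin(3*270°))
= 1(cos 90° + i sin 90°)
= i


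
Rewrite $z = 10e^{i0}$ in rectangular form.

a = r cos θ = 10 * 1 = 10
b = r sin θ = 10 * 0 = 0
z = 10


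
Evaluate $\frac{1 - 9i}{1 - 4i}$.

Multiply numerator and denominator by conjugate (1 + 4i):
= (1 - 9i)(1 + 4i) / (1^2 + (-4)^2)
= (37 - 5i) / 17
= 37/17 - (5/17)i


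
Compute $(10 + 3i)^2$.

(a + bi)^2 = a^2 - b^2 + 2abi
= 10^2 - 3^2 + 2*10*3i
= 91 + 60i


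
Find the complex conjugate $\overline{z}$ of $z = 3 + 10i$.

If z = a + bi, then conjugate(z) = a - bi
conjugate(3 + 10i) = 3 - 10i


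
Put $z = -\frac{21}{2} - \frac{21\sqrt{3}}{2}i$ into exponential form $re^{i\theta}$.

r = |z| = sqrt((-21/2)^2 + (-21*sqrt(3)/2)^2) = sqrt(441/4 + 1323/4) = sqrt(441) = 21
θ = arctan(b/a) = arctan(-18.1865/-10.5) (quadrant-adjusted) = -120° = -2π/3
z = 21e^(-i*2π/3)


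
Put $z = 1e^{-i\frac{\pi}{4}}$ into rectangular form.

a = r cos θ = 1 * sqrt(2)/2 = sqrt(2)/2
b = r sin θ = 1 * -sqrt(2)/2 = -sqrt(2)/2
z = sqrt(2)/2 - (sqrt(2)/2)i


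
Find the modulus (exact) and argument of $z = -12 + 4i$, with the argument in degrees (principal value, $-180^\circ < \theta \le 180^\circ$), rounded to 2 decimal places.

|z| = sqrt((-12)^2 + 4^2) = sqrt(160)
arg(z) = arctan(b/a) = arctan(4/-12) (quadrant-adjusted) = 161.57°


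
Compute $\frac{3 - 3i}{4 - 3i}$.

Multiply numerator and denominator by conjugate (4 + 3i):
= (3 - 3i)(4 + 3i) / (4^2 + (-3)^2)
= (21 - 3i) / 25
= 21/25 - (3/25)i


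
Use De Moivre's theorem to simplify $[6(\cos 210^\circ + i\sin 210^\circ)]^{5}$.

By De Moivre: z^n = r^n(cos(nθ) + i sin(nθ))
= 6^5(cos(5*210°) + i sin(5*210°))
= 7776(cos 330° + i sin 330°)
= 3888*sqrt(3) - 3888i


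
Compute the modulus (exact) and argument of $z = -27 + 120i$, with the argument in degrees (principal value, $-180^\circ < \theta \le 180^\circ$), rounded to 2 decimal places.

|z| = sqrt((-27)^2 + 120^2) = 123
arg(z) = arctan(b/a) = arctan(120/-27) (quadrant-adjusted) = 102.68°


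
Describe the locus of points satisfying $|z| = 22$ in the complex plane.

|z| = 22 means sqrt(x^2 + y^2) = 22
This is a circle of radius 22 centered at the origin


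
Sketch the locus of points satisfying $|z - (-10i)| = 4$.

|z - z0| = r describes a circle centered at z0 with radius r
Here z0 = -10i and r = 4
Locus: Circle centered at (0, -10) with radius 4


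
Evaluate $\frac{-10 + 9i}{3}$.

Divisor is real, so divide each part by 3:
= -10/3 + 3i


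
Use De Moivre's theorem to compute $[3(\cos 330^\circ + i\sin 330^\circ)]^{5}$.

By De Moivre: z^n = r^n(cos(nθ) + i sin(nθ))
= 3^5(cos(5*330°) + i sin(5*330°))
= 243(cos 210° + i sin 210°)
= -243*sqrt(3)/2 - (243/2)i


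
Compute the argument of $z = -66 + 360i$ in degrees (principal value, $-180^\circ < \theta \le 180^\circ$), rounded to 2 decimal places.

θ = arctan(b/a) = arctan(360/-66) (quadrant-adjusted) = 100.39°


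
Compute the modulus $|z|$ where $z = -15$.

|z| = sqrt(a^2 + b^2) = sqrt((-15)^2 + 0^2) = sqrt(225) = 15


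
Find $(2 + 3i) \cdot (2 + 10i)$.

(a1*a2 - b1*b2) + (a1*b2 + b1*a2)i
= (4 - 30) + (20 + 6)i
= -26 + 26i


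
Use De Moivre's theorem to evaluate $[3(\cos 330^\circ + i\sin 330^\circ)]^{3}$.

By De Moivre: z^n = r^n(cos(nθ) + i sin(nθ))
= 3^3(cos(3*330°) + i sin(3*330°))
= 27(cos 270° + i sin 270°)
= -27i


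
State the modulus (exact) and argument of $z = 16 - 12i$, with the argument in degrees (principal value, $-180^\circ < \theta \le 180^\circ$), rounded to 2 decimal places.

|z| = sqrt(16^2 + (-12)^2) = 20
arg(z) = arctan(b/a) = arctan(-12/16) (quadrant-adjusted) = -36.87°


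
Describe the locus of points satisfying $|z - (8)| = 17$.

|z - z0| = r describes a circle centered at z0 with radius r
Here z0 = 8 and r = 17
Locus: Circle centered at (8, 0) with radius 17


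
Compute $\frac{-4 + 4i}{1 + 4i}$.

Multiply numerator and denominator by conjugate (1 - 4i):
= (-4 + 4i)(1 - 4i) / (1^2 + 4^2)
= (12 + 20i) / 17
= 12/17 + (20/17)i


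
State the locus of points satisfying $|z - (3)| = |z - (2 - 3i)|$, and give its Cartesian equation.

|z - z1| = |z - z2| means z is equidistant from z1 and z2,
i.e. the perpendicular bisector of the segment from (3, 0) to (2, -3) (midpoint (5/2, -3/2)).
With z = x + yi, square both sides:
(x - 3)^2 + (y - 0)^2 = (x - 2)^2 + (y - (-3))^2
The x^2 and y^2 terms cancel: -2x + (-6)y = 13 - 9 = 4
Simplify: x + 3y = -2
Locus: Perpendicular bisector of the segment from (3, 0) to (2, -3): the line x + 3y = -2


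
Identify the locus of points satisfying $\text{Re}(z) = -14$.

Re(z) = x where z = x + yi; the equation x = -14 is satisfied by all points with that x-coordinate
Locus: Vertical line x = -14


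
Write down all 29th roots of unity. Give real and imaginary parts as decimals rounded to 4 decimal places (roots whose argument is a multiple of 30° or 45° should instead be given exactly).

ω_k = e^(2πik/29) = cos(2πk/29) + i sin(2πk/29) for k = 0, 1, ..., 28
Roots: 1, 0.9766 + 0.2150i, 0.9076 + 0.4199i, 0.7961 + 0.6052i, 0.6474 + 0.7622i, 0.4684 + 0.8835i, 0.2675 + 0.9635i, 0.0541 + 0.9985i, -0.1618 + 0.9868i, -0.3701 + 0.9290i, -0.5612 + 0.8277i, -0.7260 + 0.6877i, -0.8569 + 0.5156i, -0.9477 + 0.3193i, -0.9941 + 0.1081i, -0.9941 - 0.1081i, -0.9477 - 0.3193i, -0.8569 - 0.5156i, -0.7260 - 0.6877i, -0.5612 - 0.8277i, -0.3701 - 0.9290i, -0.1618 - 0.9868i, 0.0541 - 0.9985i, 0.2675 - 0.9635i, 0.4684 - 0.8835i, 0.6474 - 0.7622i, 0.7961 - 0.6052i, 0.9076 - 0.4199i, 0.9766 - 0.2150i


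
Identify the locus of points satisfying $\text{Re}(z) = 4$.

Re(z) = x where z = x + yi; the equation x = 4 is satisfied by all points with that x-coordinate
Locus: Vertical line x = 4


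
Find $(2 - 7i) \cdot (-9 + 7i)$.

(a1*a2 - b1*b2) + (a1*b2 + b1*a2)i
= (-18 - (-49)) + (14 + 63)i
= 31 + 77i


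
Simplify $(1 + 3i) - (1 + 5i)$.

(1 - 1) + (3 - 5)i = -2i


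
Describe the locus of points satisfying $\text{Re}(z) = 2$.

Re(z) = x where z = x + yi; the equation x = 2 is satisfied by all points with that x-coordinate
Locus: Vertical line x = 2


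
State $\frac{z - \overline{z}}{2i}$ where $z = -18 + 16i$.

z - conjugate(z) = 2bi
(z - conjugate(z))/(2i) = 2bi/(2i) = b = 16


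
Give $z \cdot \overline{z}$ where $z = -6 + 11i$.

z * conjugate(z) = |z|^2 = a^2 + b^2
= (-6)^2 + 11^2 = 157


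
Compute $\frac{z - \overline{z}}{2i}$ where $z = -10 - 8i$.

z - conjugate(z) = 2bi
(z - conjugate(z))/(2i) = 2bi/(2i) = b = -8


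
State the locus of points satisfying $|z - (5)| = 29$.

|z - z0| = r describes a circle centered at z0 with radius r
Here z0 = 5 and r = 29
Locus: Circle centered at (5, 0) with radius 29


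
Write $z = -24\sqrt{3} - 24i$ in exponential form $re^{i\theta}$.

r = |z| = sqrt((-24*sqrt(3))^2 + (-24)^2) = sqrt(1728 + 576) = sqrt(2304) = 48
θ = arctan(b/a) = arctan(-24/-41.5692) (quadrant-adjusted) = -150° = -5π/6
z = 48e^(-i*5π/6)


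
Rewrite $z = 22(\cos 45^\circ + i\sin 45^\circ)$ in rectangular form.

a = r cos θ = 22 * sqrt(2)/2 = 11*sqrt(2)
b = r sin θ = 22 * sqrt(2)/2 = 11*sqrt(2)
z = 11*sqrt(2) + 11*sqrt(2)i


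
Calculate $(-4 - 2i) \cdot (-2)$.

(a1*a2 - b1*b2) + (a1*b2 + b1*a2)i
= (8 - 0) + (0 + 4)i
= 8 + 4i


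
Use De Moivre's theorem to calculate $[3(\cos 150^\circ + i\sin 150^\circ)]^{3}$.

By De Moivre: z^n = r^n(cos(nθ) + i sin(nθ))
= 3^3(cos(3*150°) + i sin(3*150°))
= 27(cos 90° + i sin 90°)
= 27i


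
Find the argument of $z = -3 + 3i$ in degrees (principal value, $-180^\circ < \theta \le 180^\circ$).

θ = arctan(b/a) = arctan(3/-3) (quadrant-adjusted) = 135°


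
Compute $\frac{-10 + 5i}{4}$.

Divisor is real, so divide each part by 4:
= -5/2 + (5/4)i


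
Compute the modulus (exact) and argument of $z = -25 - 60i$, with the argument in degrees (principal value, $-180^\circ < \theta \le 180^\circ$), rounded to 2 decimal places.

|z| = sqrt((-25)^2 + (-60)^2) = 65
arg(z) = arctan(b/a) = arctan(-60/-25) (quadrant-adjusted) = -112.62°


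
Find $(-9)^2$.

(a + bi)^2 = a^2 - b^2 + 2abi
= (-9)^2 - 0^2 + 2*(-9)*0i
= 81


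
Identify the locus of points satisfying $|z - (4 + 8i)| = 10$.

|z - z0| = r describes a circle centered at z0 with radius r
Here z0 = 4 + 8i and r = 10
Locus: Circle centered at (4, 8) with radius 10


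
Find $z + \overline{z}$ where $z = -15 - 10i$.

z + conjugate(z) = (a + bi) + (a - bi) = 2a
= 2 * (-15) = -30


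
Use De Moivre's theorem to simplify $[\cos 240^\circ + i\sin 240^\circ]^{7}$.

By De Moivre: z^n = r^n(cos(nθ) + i sin(nθ))
= 1^7(cos(7*240°) + i sin(7*240°))
= 1(cos 240° + i sin 240°)
= -1/2 - (sqrt(3)/2)i


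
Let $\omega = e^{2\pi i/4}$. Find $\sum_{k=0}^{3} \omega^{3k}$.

Let ζ = ω^3 = e^(2πi·3/4). Since 4 ∤ 3, ζ ≠ 1.
Sum = Σ_{k=0}^{3} ζ^k = (ζ^4 - 1)/(ζ - 1) = (ω^{3·4} - 1)/(ζ - 1) = (1 - 1)/(ζ - 1) = 0


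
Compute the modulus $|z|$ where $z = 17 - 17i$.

|z| = sqrt(a^2 + b^2) = sqrt(17^2 + (-17)^2) = sqrt(578) = sqrt(578)


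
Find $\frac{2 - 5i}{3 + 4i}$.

Multiply numerator and denominator by conjugate (3 - 4i):
= (2 - 5i)(3 - 4i) / (3^2 + 4^2)
= (-14 - 23i) / 25
= -14/25 - (23/25)i


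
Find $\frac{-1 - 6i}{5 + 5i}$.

Multiply numerator and denominator by conjugate (5 - 5i):
= (-1 - 6i)(5 - 5i) / (5^2 + 5^2)
= (-35 - 25i) / 50
Divide through by 5: (-7 - 5i) / 10
= -7/10 - (1/2)i


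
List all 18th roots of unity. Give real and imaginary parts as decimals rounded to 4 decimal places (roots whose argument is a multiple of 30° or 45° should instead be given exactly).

ω_k = e^(2πik/18) = cos(2πk/18) + i sin(2πk/18) for k = 0, 1, ..., 17
Roots: 1, 0.9397 + 0.3420i, 0.7660 + 0.6428i, 1/2 + (sqrt(3)/2)i, 0.1736 + 0.9848i, -0.1736 + 0.9848i, -1/2 + (sqrt(3)/2)i, -0.7660 + 0.6428i, -0.9397 + 0.3420i, -1, -0.9397 - 0.3420i, -0.7660 - 0.6428i, -1/2 - (sqrt(3)/2)i, -0.1736 - 0.9848i, 0.1736 - 0.9848i, 1/2 - (sqrt(3)/2)i, 0.7660 - 0.6428i, 0.9397 - 0.3420i


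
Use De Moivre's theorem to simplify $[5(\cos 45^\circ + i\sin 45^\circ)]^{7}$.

By De Moivre: z^n = r^n(cos(nθ) + i sin(nθ))
= 5^7(cos(7*45°) + i sin(7*45°))
= 78125(cos 315° + i sin 315°)
= 78125*sqrt(2)/2 - (78125*sqrt(2)/2)i


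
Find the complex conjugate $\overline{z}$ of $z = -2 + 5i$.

If z = a + bi, then conjugate(z) = a - bi
conjugate(-2 + 5i) = -2 - 5i


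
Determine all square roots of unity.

ω_k = e^(2πik/2) = cos(2πk/2) + i sin(2πk/2) for k = 0, 1, ..., 1
Roots: 1, -1


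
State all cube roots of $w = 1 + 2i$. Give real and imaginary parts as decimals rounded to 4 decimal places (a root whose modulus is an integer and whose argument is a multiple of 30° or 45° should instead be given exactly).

|w| = sqrt(5) ≈ 2.236068, arg(w) ≈ 63.434949°
Root modulus = sqrt(5)^(1/3) ≈ 1.307660
Root arguments: θ_k = (arg(w) + 360°k)/3 for k = 0, 1, ..., 2
Compute each root as (root modulus)(cos θ_k + i sin θ_k) using full-precision intermediates, then round to 4 decimal places.
Roots: 1.2196 + 0.4717i, -1.0183 + 0.8204i, -0.2013 - 1.2921i


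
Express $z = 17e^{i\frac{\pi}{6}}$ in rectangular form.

a = r cos θ = 17 * sqrt(3)/2 = 17*sqrt(3)/2
b = r sin θ = 17 * 1/2 = 17/2
z = 17*sqrt(3)/2 + (17/2)i


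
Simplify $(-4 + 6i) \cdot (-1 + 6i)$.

(a1*a2 - b1*b2) + (a1*b2 + b1*a2)i
= (4 - 36) + (-24 + (-6))i
= -32 - 30i


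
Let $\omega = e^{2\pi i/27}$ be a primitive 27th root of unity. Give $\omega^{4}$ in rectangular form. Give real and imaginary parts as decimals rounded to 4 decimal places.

ω^4 = e^(2πi·4/27) = e^(i·8π/27)
= cos(8π/27) + i sin(8π/27)
= 0.5972 + 0.8021i


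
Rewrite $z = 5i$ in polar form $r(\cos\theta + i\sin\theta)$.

r = |z| = sqrt(a^2 + b^2) = sqrt((0)^2 + (5)^2) = sqrt(0 + 25) = sqrt(25) = 5
a = 0 and b > 0, so z lies on the positive imaginary axis: θ = 90°
z = 5(cos 90° + i sin 90°)


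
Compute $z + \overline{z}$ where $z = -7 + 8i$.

z + conjugate(z) = (a + bi) + (a - bi) = 2a
= 2 * (-7) = -14


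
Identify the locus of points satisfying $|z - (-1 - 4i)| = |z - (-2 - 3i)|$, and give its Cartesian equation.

|z - z1| = |z - z2| means z is equidistant from z1 and z2,
i.e. the perpendicular bisector of the segment from (-1, -4) to (-2, -3) (midpoint (-3/2, -7/2)).
With z = x + yi, square both sides:
(x - (-1))^2 + (y - (-4))^2 = (x - (-2))^2 + (y - (-3))^2
The x^2 and y^2 terms cancel: -2x + 2y = 13 - 17 = -4
Simplify: x - y = 2
Locus: Perpendicular bisector of the segment from (-1, -4) to (-2, -3): the line x - y = 2


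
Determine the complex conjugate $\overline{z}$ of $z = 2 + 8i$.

If z = a + bi, then conjugate(z) = a - bi
conjugate(2 + 8i) = 2 - 8i


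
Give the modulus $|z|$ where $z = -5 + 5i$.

|z| = sqrt(a^2 + b^2) = sqrt((-5)^2 + 5^2) = sqrt(50) = sqrt(50)


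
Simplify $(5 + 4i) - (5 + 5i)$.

(5 - 5) + (4 - 5)i = -i


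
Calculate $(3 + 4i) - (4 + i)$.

(3 - 4) + (4 - 1)i = -1 + 3i


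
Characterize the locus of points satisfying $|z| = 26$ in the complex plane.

|z| = 26 means sqrt(x^2 + y^2) = 26
This is a circle of radius 26 centered at the origin


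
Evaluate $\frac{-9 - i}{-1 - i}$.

Multiply numerator and denominator by conjugate (-1 + i):
= (-9 - i)(-1 + i) / ((-1)^2 + (-1)^2)
= (10 - 8i) / 2
= 5 - 4i


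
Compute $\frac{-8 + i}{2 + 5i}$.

Multiply numerator and denominator by conjugate (2 - 5i):
= (-8 + i)(2 - 5i) / (2^2 + 5^2)
= (-11 + 42i) / 29
= -11/29 + (42/29)i


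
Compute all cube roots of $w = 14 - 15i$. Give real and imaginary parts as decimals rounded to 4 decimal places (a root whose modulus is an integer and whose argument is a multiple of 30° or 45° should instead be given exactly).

|w| = sqrt(421) ≈ 20.518285, arg(w) ≈ 313.025066°
Root modulus = sqrt(421)^(1/3) ≈ 2.737665
Root arguments: θ_k = (arg(w) + 360°k)/3 for k = 0, 1, ..., 2
Compute each root as (root modulus)(cos θ_k + i sin θ_k) using full-precision intermediates, then round to 4 decimal places.
Roots: -0.6781 + 2.6523i, -1.9579 - 1.9135i, 2.6361 - 0.7389i


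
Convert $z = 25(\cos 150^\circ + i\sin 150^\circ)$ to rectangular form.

a = r cos θ = 25 * -sqrt(3)/2 = -25*sqrt(3)/2
b = r sin θ = 25 * 1/2 = 25/2
z = -25*sqrt(3)/2 + (25/2)i


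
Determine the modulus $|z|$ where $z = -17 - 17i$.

|z| = sqrt(a^2 + b^2) = sqrt((-17)^2 + (-17)^2) = sqrt(578) = sqrt(578)


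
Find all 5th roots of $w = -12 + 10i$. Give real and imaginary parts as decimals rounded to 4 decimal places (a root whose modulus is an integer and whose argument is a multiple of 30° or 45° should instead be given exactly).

|w| = sqrt(244) ≈ 15.620499, arg(w) ≈ 140.194429°
Root modulus = sqrt(244)^(1/5) ≈ 1.732762
Root arguments: θ_k = (arg(w) + 360°k)/5 for k = 0, 1, ..., 4
Compute each root as (root modulus)(cos θ_k + i sin θ_k) using full-precision intermediates, then round to 4 decimal places.
Roots: 1.5294 + 0.8145i, -0.3020 + 1.7062i, -1.7161 + 0.2400i, -0.7585 - 1.5579i, 1.2473 - 1.2028i


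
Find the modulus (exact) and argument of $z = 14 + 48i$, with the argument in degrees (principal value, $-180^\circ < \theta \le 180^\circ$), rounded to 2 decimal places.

|z| = sqrt(14^2 + 48^2) = 50
arg(z) = arctan(b/a) = arctan(48/14) (quadrant-adjusted) = 73.74°


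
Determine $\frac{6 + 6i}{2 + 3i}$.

Multiply numerator and denominator by conjugate (2 - 3i):
= (6 + 6i)(2 - 3i) / (2^2 + 3^2)
= (30 - 6i) / 13
= 30/13 - (6/13)i


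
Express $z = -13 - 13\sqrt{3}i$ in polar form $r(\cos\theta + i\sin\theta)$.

r = |z| = sqrt(a^2 + b^2) = sqrt((-13)^2 + (-13*sqrt(3))^2) = sqrt(169 + 507) = sqrt(676) = 26
θ = arctan(b/a) = arctan(-22.5167/-13) (quadrant-adjusted) = 240°
z = 26(cos 240° + i sin 240°)


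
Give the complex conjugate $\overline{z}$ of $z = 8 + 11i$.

If z = a + bi, then conjugate(z) = a - bi
conjugate(8 + 11i) = 8 - 11i


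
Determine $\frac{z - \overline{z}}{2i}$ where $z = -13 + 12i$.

z - conjugate(z) = 2bi
(z - conjugate(z))/(2i) = 2bi/(2i) = b = 12


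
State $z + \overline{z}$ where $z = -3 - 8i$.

z + conjugate(z) = (a + bi) + (a - bi) = 2a
= 2 * (-3) = -6


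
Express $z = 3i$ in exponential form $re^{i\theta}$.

r = |z| = sqrt((0)^2 + (3)^2) = sqrt(0 + 9) = sqrt(9) = 3
a = 0 and b > 0, so z lies on the positive imaginary axis: θ = 90° = π/2
z = 3e^(i*π/2)


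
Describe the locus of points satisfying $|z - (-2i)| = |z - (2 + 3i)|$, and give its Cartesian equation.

|z - z1| = |z - z2| means z is equidistant from z1 and z2,
i.e. the perpendicular bisector of the segment from (0, -2) to (2, 3) (midpoint (1, 1/2)).
With z = x + yi, square both sides:
(x - 0)^2 + (y - (-2))^2 = (x - 2)^2 + (y - 3)^2
The x^2 and y^2 terms cancel: 4x + 10y = 13 - 4 = 9
Simplify: 4x + 10y = 9
Locus: Perpendicular bisector of the segment from (0, -2) to (2, 3): the line 4x + 10y = 9


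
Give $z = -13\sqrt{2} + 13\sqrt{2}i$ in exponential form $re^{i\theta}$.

r = |z| = sqrt((-13*sqrt(2))^2 + (13*sqrt(2))^2) = sqrt(338 + 338) = sqrt(676) = 26
θ = arctan(b/a) = arctan(18.3848/-18.3848) (quadrant-adjusted) = 135° = 3π/4
z = 26e^(i*3π/4)


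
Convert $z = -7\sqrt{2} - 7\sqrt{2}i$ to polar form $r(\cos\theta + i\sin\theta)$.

r = |z| = sqrt(a^2 + b^2) = sqrt((-7*sqrt(2))^2 + (-7*sqrt(2))^2) = sqrt(98 + 98) = sqrt(196) = 14
θ = arctan(b/a) = arctan(-9.8995/-9.8995) (quadrant-adjusted) = 225°
z = 14(cos 225° + i sin 225°)


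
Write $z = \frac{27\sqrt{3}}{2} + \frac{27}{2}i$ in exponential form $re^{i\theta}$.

r = |z| = sqrt((27*sqrt(3)/2)^2 + (27/2)^2) = sqrt(2187/4 + 729/4) = sqrt(729) = 27
θ = arctan(b/a) = arctan(13.5/23.3827) (quadrant-adjusted) = 30° = π/6
z = 27e^(i*π/6)


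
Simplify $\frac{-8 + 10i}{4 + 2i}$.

Multiply numerator and denominator by conjugate (4 - 2i):
= (-8 + 10i)(4 - 2i) / (4^2 + 2^2)
= (-12 + 56i) / 20
Divide through by 4: (-3 + 14i) / 5
= -3/5 + (14/5)i


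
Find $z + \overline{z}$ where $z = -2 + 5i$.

z + conjugate(z) = (a + bi) + (a - bi) = 2a
= 2 * (-2) = -4


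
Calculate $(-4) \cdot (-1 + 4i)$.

(a1*a2 - b1*b2) + (a1*b2 + b1*a2)i
= (4 - 0) + (-16 + 0)i
= 4 - 16i


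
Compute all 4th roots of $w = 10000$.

|w| = 10000, arg(w) = 0°
Root modulus = 10000^(1/4) = 10
Root arguments: θ_k = (0° + 360°k)/4 for k = 0, 1, ..., 3
Roots: 10, 10i, -10, -10i


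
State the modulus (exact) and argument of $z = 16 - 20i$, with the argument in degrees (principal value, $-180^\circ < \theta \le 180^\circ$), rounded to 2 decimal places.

|z| = sqrt(16^2 + (-20)^2) = sqrt(656)
arg(z) = arctan(b/a) = arctan(-20/16) (quadrant-adjusted) = -51.34°


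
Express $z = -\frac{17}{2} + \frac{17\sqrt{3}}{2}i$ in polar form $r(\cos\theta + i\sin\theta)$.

r = |z| = sqrt(a^2 + b^2) = sqrt((-17/2)^2 + (17*sqrt(3)/2)^2) = sqrt(289/4 + 867/4) = sqrt(289) = 17
θ = arctan(b/a) = arctan(14.7224/-8.5) (quadrant-adjusted) = 120°
z = 17(cos 120° + i sin 120°)


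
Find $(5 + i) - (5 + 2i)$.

(5 - 5) + (1 - 2)i = -i


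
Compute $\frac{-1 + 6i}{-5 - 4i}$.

Multiply numerator and denominator by conjugate (-5 + 4i):
= (-1 + 6i)(-5 + 4i) / ((-5)^2 + (-4)^2)
= (-19 - 34i) / 41
= -19/41 - (34/41)i


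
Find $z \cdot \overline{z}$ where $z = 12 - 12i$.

z * conjugate(z) = |z|^2 = a^2 + b^2
= 12^2 + (-12)^2 = 288


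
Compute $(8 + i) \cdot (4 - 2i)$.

(a1*a2 - b1*b2) + (a1*b2 + b1*a2)i
= (32 - (-2)) + (-16 + 4)i
= 34 - 12i


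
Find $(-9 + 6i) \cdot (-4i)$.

(a1*a2 - b1*b2) + (a1*b2 + b1*a2)i
= (0 - (-24)) + (36 + 0)i
= 24 + 36i


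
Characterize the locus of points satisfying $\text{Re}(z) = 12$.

Re(z) = x where z = x + yi; the equation x = 12 is satisfied by all points with that x-coordinate
Locus: Vertical line x = 12


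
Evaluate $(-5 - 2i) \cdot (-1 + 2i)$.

(a1*a2 - b1*b2) + (a1*b2 + b1*a2)i
= (5 - (-4)) + (-10 + 2)i
= 9 - 8i


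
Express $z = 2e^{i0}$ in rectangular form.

a = r cos θ = 2 * 1 = 2
b = r sin θ = 2 * 0 = 0
z = 2


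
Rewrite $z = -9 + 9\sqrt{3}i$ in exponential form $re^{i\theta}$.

r = |z| = sqrt((-9)^2 + (9*sqrt(3))^2) = sqrt(81 + 243) = sqrt(324) = 18
θ = arctan(b/a) = arctan(15.5885/-9) (quadrant-adjusted) = 120° = 2π/3
z = 18e^(i*2π/3)


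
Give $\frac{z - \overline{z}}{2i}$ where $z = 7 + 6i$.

z - conjugate(z) = 2bi
(z - conjugate(z))/(2i) = 2bi/(2i) = b = 6


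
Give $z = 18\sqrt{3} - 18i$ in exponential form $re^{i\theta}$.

r = |z| = sqrt((18*sqrt(3))^2 + (-18)^2) = sqrt(972 + 324) = sqrt(1296) = 36
θ = arctan(b/a) = arctan(-18/31.1769) (quadrant-adjusted) = -30° = -π/6
z = 36e^(-i*π/6)


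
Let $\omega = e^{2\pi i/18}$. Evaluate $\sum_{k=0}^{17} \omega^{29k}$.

Let ζ = ω^29 = e^(2πi·29/18). Since 18 ∤ 29, ζ ≠ 1.
Sum = Σ_{k=0}^{17} ζ^k = (ζ^18 - 1)/(ζ - 1) = (ω^{29·18} - 1)/(ζ - 1) = (1 - 1)/(ζ - 1) = 0


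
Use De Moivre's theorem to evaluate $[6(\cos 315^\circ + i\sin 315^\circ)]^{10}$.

By De Moivre: z^n = r^n(cos(nθ) + i sin(nθ))
= 6^10(cos(10*315°) + i sin(10*315°))
= 60466176(cos 270° + i sin 270°)
= -60466176i


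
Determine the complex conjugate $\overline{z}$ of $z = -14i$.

If z = a + bi, then conjugate(z) = a - bi
conjugate(-14i) = 14i


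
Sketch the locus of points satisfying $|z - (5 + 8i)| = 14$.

|z - z0| = r describes a circle centered at z0 with radius r
Here z0 = 5 + 8i and r = 14
Locus: Circle centered at (5, 8) with radius 14


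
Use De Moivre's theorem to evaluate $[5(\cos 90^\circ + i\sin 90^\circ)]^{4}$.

By De Moivre: z^n = r^n(cos(nθ) + i sin(nθ))
= 5^4(cos(4*90°) + i sin(4*90°))
= 625(cos 0° + i sin 0°)
= 625


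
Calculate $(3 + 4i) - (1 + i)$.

(3 - 1) + (4 - 1)i = 2 + 3i


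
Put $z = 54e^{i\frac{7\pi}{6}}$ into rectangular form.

a = r cos θ = 54 * -sqrt(3)/2 = -27*sqrt(3)
b = r sin θ = 54 * -1/2 = -27
z = -27*sqrt(3) - 27i


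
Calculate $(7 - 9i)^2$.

(a + bi)^2 = a^2 - b^2 + 2abi
= 7^2 - (-9)^2 + 2*7*(-9)i
= -32 - 126i


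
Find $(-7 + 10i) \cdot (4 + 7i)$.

(a1*a2 - b1*b2) + (a1*b2 + b1*a2)i
= (-28 - 70) + (-49 + 40)i
= -98 - 9i


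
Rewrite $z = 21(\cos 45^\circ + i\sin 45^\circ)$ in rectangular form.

a = r cos θ = 21 * sqrt(2)/2 = 21*sqrt(2)/2
b = r sin θ = 21 * sqrt(2)/2 = 21*sqrt(2)/2
z = 21*sqrt(2)/2 + (21*sqrt(2)/2)i


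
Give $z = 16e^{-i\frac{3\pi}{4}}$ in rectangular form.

a = r cos θ = 16 * -sqrt(2)/2 = -8*sqrt(2)
b = r sin θ = 16 * -sqrt(2)/2 = -8*sqrt(2)
z = -8*sqrt(2) - 8*sqrt(2)i


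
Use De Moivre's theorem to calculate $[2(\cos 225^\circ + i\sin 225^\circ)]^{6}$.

By De Moivre: z^n = r^n(cos(nθ) + i sin(nθ))
= 2^6(cos(6*225°) + i sin(6*225°))
= 64(cos 270° + i sin 270°)
= -64i


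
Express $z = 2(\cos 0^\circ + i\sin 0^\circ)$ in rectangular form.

a = r cos θ = 2 * 1 = 2
b = r sin θ = 2 * 0 = 0
z = 2


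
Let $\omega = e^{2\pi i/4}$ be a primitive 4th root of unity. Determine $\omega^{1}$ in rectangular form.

ω^1 = e^(2πi·1/4) = e^(i·1π/2)
= cos(1π/2) + i sin(1π/2)
= i


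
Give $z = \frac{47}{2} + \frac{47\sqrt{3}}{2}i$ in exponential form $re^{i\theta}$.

r = |z| = sqrt((47/2)^2 + (47*sqrt(3)/2)^2) = sqrt(2209/4 + 6627/4) = sqrt(2209) = 47
θ = arctan(b/a) = arctan(40.7032/23.5) (quadrant-adjusted) = 60° = π/3
z = 47e^(i*π/3)


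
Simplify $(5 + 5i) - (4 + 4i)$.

(5 - 4) + (5 - 4)i = 1 + i


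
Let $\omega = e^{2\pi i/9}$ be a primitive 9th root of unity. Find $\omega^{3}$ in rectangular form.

ω^3 = e^(2πi·3/9) = e^(i·2π/3)
= cos(2π/3) + i sin(2π/3)
= -1/2 + (sqrt(3)/2)i


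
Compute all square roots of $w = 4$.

|w| = 4, arg(w) = 0°
Root modulus = 4^(1/2) = 2
Root arguments: θ_k = (0° + 360°k)/2 for k = 0, 1, ..., 1
Roots: 2, -2


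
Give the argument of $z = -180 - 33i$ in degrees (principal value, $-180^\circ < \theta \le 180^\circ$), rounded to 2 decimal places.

θ = arctan(b/a) = arctan(-33/-180) (quadrant-adjusted) = -169.61°


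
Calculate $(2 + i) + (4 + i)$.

(2 + 4) + (1 + 1)i = 6 + 2i


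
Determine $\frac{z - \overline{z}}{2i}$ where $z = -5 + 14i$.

z - conjugate(z) = 2bi
(z - conjugate(z))/(2i) = 2bi/(2i) = b = 14


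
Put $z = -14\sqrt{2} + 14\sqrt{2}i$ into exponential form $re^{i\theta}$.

r = |z| = sqrt((-14*sqrt(2))^2 + (14*sqrt(2))^2) = sqrt(392 + 392) = sqrt(784) = 28
θ = arctan(b/a) = arctan(19.799/-19.799) (quadrant-adjusted) = 135° = 3π/4
z = 28e^(i*3π/4)


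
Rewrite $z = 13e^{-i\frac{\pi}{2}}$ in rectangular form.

a = r cos θ = 13 * 0 = 0
b = r sin θ = 13 * -1 = -13
z = -13i


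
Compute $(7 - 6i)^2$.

(a + bi)^2 = a^2 - b^2 + 2abi
= 7^2 - (-6)^2 + 2*7*(-6)i
= 13 - 84i


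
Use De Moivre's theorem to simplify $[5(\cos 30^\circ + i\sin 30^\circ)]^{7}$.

By De Moivre: z^n = r^n(cos(nθ) + i sin(nθ))
= 5^7(cos(7*30°) + i sin(7*30°))
= 78125(cos 210° + i sin 210°)
= -78125*sqrt(3)/2 - (78125/2)i


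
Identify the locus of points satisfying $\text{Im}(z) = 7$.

Im(z) = y where z = x + yi; the equation y = 7 is satisfied by all points with that y-coordinate
Locus: Horizontal line y = 7


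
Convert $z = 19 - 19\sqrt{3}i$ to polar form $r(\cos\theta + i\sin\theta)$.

r = |z| = sqrt(a^2 + b^2) = sqrt((19)^2 + (-19*sqrt(3))^2) = sqrt(361 + 1083) = sqrt(1444) = 38
θ = arctan(b/a) = arctan(-32.909/19) (quadrant-adjusted) = 300°
z = 38(cos 300° + i sin 300°)


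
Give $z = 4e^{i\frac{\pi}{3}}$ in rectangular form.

a = r cos θ = 4 * 1/2 = 2
b = r sin θ = 4 * sqrt(3)/2 = 2*sqrt(3)
z = 2 + 2*sqrt(3)i


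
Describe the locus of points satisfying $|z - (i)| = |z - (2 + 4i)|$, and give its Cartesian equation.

|z - z1| = |z - z2| means z is equidistant from z1 and z2,
i.e. the perpendicular bisector of the segment from (0, 1) to (2, 4) (midpoint (1, 5/2)).
With z = x + yi, square both sides:
(x - 0)^2 + (y - 1)^2 = (x - 2)^2 + (y - 4)^2
The x^2 and y^2 terms cancel: 4x + 6y = 20 - 1 = 19
Simplify: 4x + 6y = 19
Locus: Perpendicular bisector of the segment from (0, 1) to (2, 4): the line 4x + 6y = 19


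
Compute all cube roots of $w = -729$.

|w| = 729, arg(w) = 180°
Root modulus = 729^(1/3) = 9
Root arguments: θ_k = (180° + 360°k)/3 for k = 0, 1, ..., 2
Roots: 9/2 + (9*sqrt(3)/2)i, -9, 9/2 - (9*sqrt(3)/2)i


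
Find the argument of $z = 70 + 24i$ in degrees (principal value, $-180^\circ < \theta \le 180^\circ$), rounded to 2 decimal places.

θ = arctan(b/a) = arctan(24/70) (quadrant-adjusted) = 18.92°


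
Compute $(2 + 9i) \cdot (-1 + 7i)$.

(a1*a2 - b1*b2) + (a1*b2 + b1*a2)i
= (-2 - 63) + (14 + (-9))i
= -65 + 5i


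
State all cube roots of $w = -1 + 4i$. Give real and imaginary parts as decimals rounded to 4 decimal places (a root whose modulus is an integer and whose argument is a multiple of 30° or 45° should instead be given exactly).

|w| = sqrt(17) ≈ 4.123106, arg(w) ≈ 104.036243°
Root modulus = sqrt(17)^(1/3) ≈ 1.603522
Root arguments: θ_k = (arg(w) + 360°k)/3 for k = 0, 1, ..., 2
Compute each root as (root modulus)(cos θ_k + i sin θ_k) using full-precision intermediates, then round to 4 decimal places.
Roots: 1.3187 + 0.9124i, -1.4495 + 0.6858i, 0.1308 - 1.5982i


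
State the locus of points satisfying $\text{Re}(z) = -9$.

Re(z) = x where z = x + yi; the equation x = -9 is satisfied by all points with that x-coordinate
Locus: Vertical line x = -9


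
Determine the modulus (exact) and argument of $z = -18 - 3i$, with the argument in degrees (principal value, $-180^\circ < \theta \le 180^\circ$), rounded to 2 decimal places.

|z| = sqrt((-18)^2 + (-3)^2) = sqrt(333)
arg(z) = arctan(b/a) = arctan(-3/-18) (quadrant-adjusted) = -170.54°


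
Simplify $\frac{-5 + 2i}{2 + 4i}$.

Multiply numerator and denominator by conjugate (2 - 4i):
= (-5 + 2i)(2 - 4i) / (2^2 + 4^2)
= (-2 + 24i) / 20
Divide through by 2: (-1 + 12i) / 10
= -1/10 + (6/5)i


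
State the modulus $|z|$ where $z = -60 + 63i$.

|z| = sqrt(a^2 + b^2) = sqrt((-60)^2 + 63^2) = sqrt(7569) = 87


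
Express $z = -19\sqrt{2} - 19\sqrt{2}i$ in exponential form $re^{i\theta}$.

r = |z| = sqrt((-19*sqrt(2))^2 + (-19*sqrt(2))^2) = sqrt(722 + 722) = sqrt(1444) = 38
θ = arctan(b/a) = arctan(-26.8701/-26.8701) (quadrant-adjusted) = 225° = 5π/4
z = 38e^(i*5π/4)


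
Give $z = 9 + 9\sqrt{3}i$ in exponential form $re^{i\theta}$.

r = |z| = sqrt((9)^2 + (9*sqrt(3))^2) = sqrt(81 + 243) = sqrt(324) = 18
θ = arctan(b/a) = arctan(15.5885/9) (quadrant-adjusted) = 60° = π/3
z = 18e^(i*π/3)


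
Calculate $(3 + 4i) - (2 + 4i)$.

(3 - 2) + (4 - 4)i = 1


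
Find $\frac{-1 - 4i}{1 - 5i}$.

Multiply numerator and denominator by conjugate (1 + 5i):
= (-1 - 4i)(1 + 5i) / (1^2 + (-5)^2)
= (19 - 9i) / 26
= 19/26 - (9/26)i


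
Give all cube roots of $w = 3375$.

|w| = 3375, arg(w) = 0°
Root modulus = 3375^(1/3) = 15
Root arguments: θ_k = (0° + 360°k)/3 for k = 0, 1, ..., 2
Roots: 15, -15/2 + (15*sqrt(3)/2)i, -15/2 - (15*sqrt(3)/2)i


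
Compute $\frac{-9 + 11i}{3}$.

Divisor is real, so divide each part by 3:
= -3 + (11/3)i


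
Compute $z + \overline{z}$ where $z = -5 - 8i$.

z + conjugate(z) = (a + bi) + (a - bi) = 2a
= 2 * (-5) = -10


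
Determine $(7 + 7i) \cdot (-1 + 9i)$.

(a1*a2 - b1*b2) + (a1*b2 + b1*a2)i
= (-7 - 63) + (63 + (-7))i
= -70 + 56i


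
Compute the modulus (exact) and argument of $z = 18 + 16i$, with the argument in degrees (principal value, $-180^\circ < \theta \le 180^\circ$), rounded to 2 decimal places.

|z| = sqrt(18^2 + 16^2) = sqrt(580)
arg(z) = arctan(b/a) = arctan(16/18) (quadrant-adjusted) = 41.63°


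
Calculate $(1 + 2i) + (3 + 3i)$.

(1 + 3) + (2 + 3)i = 4 + 5i


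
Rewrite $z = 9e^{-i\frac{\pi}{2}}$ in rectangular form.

a = r cos θ = 9 * 0 = 0
b = r sin θ = 9 * -1 = -9
z = -9i


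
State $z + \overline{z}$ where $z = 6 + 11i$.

z + conjugate(z) = (a + bi) + (a - bi) = 2a
= 2 * 6 = 12


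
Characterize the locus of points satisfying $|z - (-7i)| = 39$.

|z - z0| = r describes a circle centered at z0 with radius r
Here z0 = -7i and r = 39
Locus: Circle centered at (0, -7) with radius 39


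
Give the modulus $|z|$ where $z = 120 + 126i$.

|z| = sqrt(a^2 + b^2) = sqrt(120^2 + 126^2) = sqrt(30276) = 174


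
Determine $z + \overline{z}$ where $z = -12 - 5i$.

z + conjugate(z) = (a + bi) + (a - bi) = 2a
= 2 * (-12) = -24


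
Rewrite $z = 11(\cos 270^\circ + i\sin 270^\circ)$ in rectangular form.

a = r cos θ = 11 * 0 = 0
b = r sin θ = 11 * -1 = -11
z = -11i


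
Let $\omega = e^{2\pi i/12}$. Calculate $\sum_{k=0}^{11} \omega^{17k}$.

Let ζ = ω^17 = e^(2πi·17/12). Since 12 ∤ 17, ζ ≠ 1.
Sum = Σ_{k=0}^{11} ζ^k = (ζ^12 - 1)/(ζ - 1) = (ω^{17·12} - 1)/(ζ - 1) = (1 - 1)/(ζ - 1) = 0


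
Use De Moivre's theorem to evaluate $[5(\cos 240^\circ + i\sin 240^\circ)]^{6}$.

By De Moivre: z^n = r^n(cos(nθ) + i sin(nθ))
= 5^6(cos(6*240°) + i sin(6*240°))
= 15625(cos 0° + i sin 0°)
= 15625


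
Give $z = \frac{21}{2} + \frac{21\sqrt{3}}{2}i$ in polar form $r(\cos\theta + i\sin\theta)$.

r = |z| = sqrt(a^2 + b^2) = sqrt((21/2)^2 + (21*sqrt(3)/2)^2) = sqrt(441/4 + 1323/4) = sqrt(441) = 21
θ = arctan(b/a) = arctan(18.1865/10.5) (quadrant-adjusted) = 60°
z = 21(cos 60° + i sin 60°)


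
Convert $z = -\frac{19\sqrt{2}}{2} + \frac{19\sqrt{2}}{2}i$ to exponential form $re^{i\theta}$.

r = |z| = sqrt((-19*sqrt(2)/2)^2 + (19*sqrt(2)/2)^2) = sqrt(361/2 + 361/2) = sqrt(361) = 19
θ = arctan(b/a) = arctan(13.435/-13.435) (quadrant-adjusted) = 135° = 3π/4
z = 19e^(i*3π/4)


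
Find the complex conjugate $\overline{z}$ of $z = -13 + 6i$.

If z = a + bi, then conjugate(z) = a - bi
conjugate(-13 + 6i) = -13 - 6i


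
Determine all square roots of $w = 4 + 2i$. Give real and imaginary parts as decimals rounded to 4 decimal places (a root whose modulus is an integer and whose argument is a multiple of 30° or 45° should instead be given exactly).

|w| = sqrt(20) ≈ 4.472136, arg(w) ≈ 26.565051°
Root modulus = sqrt(20)^(1/2) ≈ 2.114743
Root arguments: θ_k = (arg(w) + 360°k)/2 for k = 0, 1, ..., 1
Compute each root as (root modulus)(cos θ_k + i sin θ_k) using full-precision intermediates, then round to 4 decimal places.
Roots: 2.0582 + 0.4859i, -2.0582 - 0.4859i


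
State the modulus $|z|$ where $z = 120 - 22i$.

|z| = sqrt(a^2 + b^2) = sqrt(120^2 + (-22)^2) = sqrt(14884) = 122


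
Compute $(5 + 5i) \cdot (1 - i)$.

(a1*a2 - b1*b2) + (a1*b2 + b1*a2)i
= (5 - (-5)) + (-5 + 5)i
= 10


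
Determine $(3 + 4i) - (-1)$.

(3 - (-1)) + (4 - 0)i = 4 + 4i


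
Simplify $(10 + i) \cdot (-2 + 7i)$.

(a1*a2 - b1*b2) + (a1*b2 + b1*a2)i
= (-20 - 7) + (70 + (-2))i
= -27 + 68i


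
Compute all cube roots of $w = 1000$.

|w| = 1000, arg(w) = 0°
Root modulus = 1000^(1/3) = 10
Root arguments: θ_k = (0° + 360°k)/3 for k = 0, 1, ..., 2
Roots: 10, -5 + 5*sqrt(3)i, -5 - 5*sqrt(3)i


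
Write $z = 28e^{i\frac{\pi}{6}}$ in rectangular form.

a = r cos θ = 28 * sqrt(3)/2 = 14*sqrt(3)
b = r sin θ = 28 * 1/2 = 14
z = 14*sqrt(3) + 14i


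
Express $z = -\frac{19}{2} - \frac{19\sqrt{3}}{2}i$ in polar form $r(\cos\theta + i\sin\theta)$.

r = |z| = sqrt(a^2 + b^2) = sqrt((-19/2)^2 + (-19*sqrt(3)/2)^2) = sqrt(361/4 + 1083/4) = sqrt(361) = 19
θ = arctan(b/a) = arctan(-16.4545/-9.5) (quadrant-adjusted) = 240°
z = 19(cos 240° + i sin 240°)


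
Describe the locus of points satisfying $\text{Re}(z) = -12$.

Re(z) = x where z = x + yi; the equation x = -12 is satisfied by all points with that x-coordinate
Locus: Vertical line x = -12


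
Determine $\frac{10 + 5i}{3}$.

Divisor is real, so divide each part by 3:
= 10/3 + (5/3)i


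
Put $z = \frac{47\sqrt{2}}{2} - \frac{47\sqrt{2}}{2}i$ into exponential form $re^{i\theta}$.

r = |z| = sqrt((47*sqrt(2)/2)^2 + (-47*sqrt(2)/2)^2) = sqrt(2209/2 + 2209/2) = sqrt(2209) = 47
θ = arctan(b/a) = arctan(-33.234/33.234) (quadrant-adjusted) = -45° = -π/4
z = 47e^(-i*π/4)
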